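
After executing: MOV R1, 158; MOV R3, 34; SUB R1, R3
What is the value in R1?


Register state trace:
  MOV R1, 158  → R1 = 158
  MOV R3, 34  → R3 = 34
  SUB R1, R3  → R1 = 158 - 34 = 124
Final: R1 = 124

124


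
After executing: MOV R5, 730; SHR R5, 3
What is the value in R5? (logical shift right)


Register state trace:
  MOV R5, 730  → R5 = 730
  SHR R5, 3  → R5 = 730 >> 3 = 730 // 2^3 = 91
Final: R5 = 91

91


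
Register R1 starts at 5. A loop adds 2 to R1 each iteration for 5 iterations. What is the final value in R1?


Starting value: R1 = 5
  Iter 1: R1 = 5 + 2 = 7
  Iter 2: R1 = 7 + 2 = 9
  Iter 3: R1 = 9 + 2 = 11
  Iter 4: R1 = 11 + 2 = 13
  Iter 5: R1 = 13 + 2 = 15
Final: R1 = 15

15


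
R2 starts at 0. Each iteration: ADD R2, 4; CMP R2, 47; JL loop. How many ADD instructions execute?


Loop trace (R2 starts at 0, target 47, step 4):
  ADD #1: R2 = 0 + 4 = 4  → 4 < 47, loop
  ADD #2: R2 = 4 + 4 = 8  → 8 < 47, loop
  ADD #3: R2 = 8 + 4 = 12  → 12 < 47, loop
  ADD #4: R2 = 12 + 4 = 16  → 16 < 47, loop
  ADD #5: R2 = 16 + 4 = 20  → 20 < 47, loop
  ADD #6: R2 = 20 + 4 = 24  → 24 < 47, loop
  ADD #7: R2 = 24 + 4 = 28  → 28 < 47, loop
  ADD #8: R2 = 28 + 4 = 32  → 32 < 47, loop
  ADD #9: R2 = 32 + 4 = 36  → 36 < 47, loop
  ADD #10: R2 = 36 + 4 = 40  → 40 < 47, loop
  ADD #11: R2 = 40 + 4 = 44  → 44 < 47, loop
  ADD #12: R2 = 44 + 4 = 48  → 48 >= 47, exit
Total ADD instructions: 12

12


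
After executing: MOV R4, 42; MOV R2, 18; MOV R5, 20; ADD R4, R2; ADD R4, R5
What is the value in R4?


Register state trace:
  MOV R4, 42  → R4 = 42
  MOV R2, 18  → R2 = 18
  MOV R5, 20  → R5 = 20
  ADD R4, R2  → R4 = 42 + 18 = 60
  ADD R4, R5  → R4 = 60 + 20 = 80
Final: R4 = 80

80


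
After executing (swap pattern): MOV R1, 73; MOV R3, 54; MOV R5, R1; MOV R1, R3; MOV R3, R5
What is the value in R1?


Register state trace (swap pattern):
  MOV R1, 73  → R1 = 73
  MOV R3, 54  → R3 = 54
  MOV R5, R1  → R5 = 73  (save R1)
  MOV R1, R3  → R1 = 54  (R1 gets R3's value)
  MOV R3, R5  → R3 = 73  (R3 gets saved value)
Final: R1 = 54

54


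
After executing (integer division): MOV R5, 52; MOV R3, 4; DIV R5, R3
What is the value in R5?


Register state trace:
  MOV R5, 52  → R5 = 52
  MOV R3, 4  → R3 = 4
  DIV R5, R3  → R5 = 52 // 4 = 13
Final: R5 = 13

13


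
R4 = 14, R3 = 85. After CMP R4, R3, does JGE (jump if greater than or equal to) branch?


Trace:
  R4 = 14, R3 = 85
  CMP R4, R3  → compares 14 vs 85
  JGE checks: is 14 greater than or equal to 85?
  14 < 85, so condition is false
Branch taken: No

No


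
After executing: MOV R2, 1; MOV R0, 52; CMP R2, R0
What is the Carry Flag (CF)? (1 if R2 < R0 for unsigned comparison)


Register state trace:
  MOV R2, 1  → R2 = 1
  MOV R0, 52  → R0 = 52
  CMP R2, R0  → unsigned 1 - 52: borrow occurs
  1 < 52, so CF = 1
CF = 1

1


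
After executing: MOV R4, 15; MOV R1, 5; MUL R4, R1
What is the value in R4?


Register state trace:
  MOV R4, 15  → R4 = 15
  MOV R1, 5  → R1 = 5
  MUL R4, R1  → R4 = 15 * 5 = 75
Final: R4 = 75

75


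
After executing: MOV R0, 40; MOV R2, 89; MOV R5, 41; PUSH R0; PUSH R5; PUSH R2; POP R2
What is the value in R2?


Stack trace (top is rightmost):
  MOV R0, 40  → R0 = 40
  MOV R2, 89  → R2 = 89
  MOV R5, 41  → R5 = 41
  PUSH R0  → stack: [40]
  PUSH R5  → stack: [40, 41]
  PUSH R2  → stack: [40, 41, 89]
  POP R2  → R2 = 89, stack: [40, 41]
Final: R2 = 89

89


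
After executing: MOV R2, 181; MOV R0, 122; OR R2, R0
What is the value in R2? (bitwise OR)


Register state trace:
  MOV R2, 181  → R2 = 181 (0b10110101)
  MOV R0, 122  → R0 = 122 (0b01111010)
  OR R2, R0   → R2 = 181 OR 122 = 255 (0b11111111)
Final: R2 = 255

255


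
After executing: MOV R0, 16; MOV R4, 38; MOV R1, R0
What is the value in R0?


Register state trace:
  MOV R0, 16  → R0 = 16
  MOV R4, 38  → R4 = 38
  MOV R1, R0  → R1 = 16
Final: R0 = 16

16


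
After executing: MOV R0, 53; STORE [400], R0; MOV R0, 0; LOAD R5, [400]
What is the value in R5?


Register and memory trace:
  MOV R0, 53  → R0 = 53
  STORE [400], R0  → mem[400] = 53
  MOV R0, 0  → R0 = 0
  LOAD R5, [400]  → R5 = mem[400] = 53
Final: R5 = 53

53


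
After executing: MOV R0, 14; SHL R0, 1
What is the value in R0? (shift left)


Register state trace:
  MOV R0, 14  → R0 = 14
  SHL R0, 1  → R0 = 14 << 1 = 14 * 2^1 = 28
Final: R0 = 28

28


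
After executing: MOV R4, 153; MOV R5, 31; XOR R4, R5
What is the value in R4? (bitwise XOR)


Register state trace:
  MOV R4, 153  → R4 = 153 (0b10011001)
  MOV R5, 31  → R5 = 31 (0b00011111)
  XOR R4, R5  → R4 = 153 XOR 31 = 134 (0b10000110)
Final: R4 = 134

134


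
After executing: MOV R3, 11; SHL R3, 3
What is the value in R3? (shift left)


Register state trace:
  MOV R3, 11  → R3 = 11
  SHL R3, 3  → R3 = 11 << 3 = 11 * 2^3 = 88
Final: R3 = 88

88


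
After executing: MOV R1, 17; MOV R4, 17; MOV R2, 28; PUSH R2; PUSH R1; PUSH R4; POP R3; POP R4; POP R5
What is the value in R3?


Stack trace (top is rightmost):
  MOV R1, 17  → R1 = 17
  MOV R4, 17  → R4 = 17
  MOV R2, 28  → R2 = 28
  PUSH R2  → stack: [28]
  PUSH R1  → stack: [28, 17]
  PUSH R4  → stack: [28, 17, 17]
  POP R3  → R3 = 17, stack: [28, 17]
  POP R4  → R4 = 17, stack: [28]
  POP R5  → R5 = 28, stack: []
Final: R3 = 17

17


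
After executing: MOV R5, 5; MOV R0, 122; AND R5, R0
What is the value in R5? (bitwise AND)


Register state trace:
  MOV R5, 5  → R5 = 5 (0b00000101)
  MOV R0, 122  → R0 = 122 (0b01111010)
  AND R5, R0  → R5 = 5 AND 122 = 0 (0b00000000)
Final: R5 = 0

0


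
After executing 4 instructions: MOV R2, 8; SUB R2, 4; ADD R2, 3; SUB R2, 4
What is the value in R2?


Register state trace:
  MOV R2, 8  → R2 = 8
  SUB R2, 4  → R2 = 8 - 4 = 4
  ADD R2, 3  → R2 = 4 + 3 = 7
  SUB R2, 4  → R2 = 7 - 4 = 3
Final: R2 = 3

3


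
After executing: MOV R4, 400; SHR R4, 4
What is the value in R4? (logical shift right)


Register state trace:
  MOV R4, 400  → R4 = 400
  SHR R4, 4  → R4 = 400 >> 4 = 400 // 2^4 = 25
Final: R4 = 25

25


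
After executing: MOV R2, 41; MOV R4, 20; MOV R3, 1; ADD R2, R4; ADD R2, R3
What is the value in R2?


Register state trace:
  MOV R2, 41  → R2 = 41
  MOV R4, 20  → R4 = 20
  MOV R3, 1  → R3 = 1
  ADD R2, R4  → R2 = 41 + 20 = 61
  ADD R2, R3  → R2 = 61 + 1 = 62
Final: R2 = 62

62


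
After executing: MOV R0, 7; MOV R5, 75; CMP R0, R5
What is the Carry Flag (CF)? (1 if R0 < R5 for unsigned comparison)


Register state trace:
  MOV R0, 7  → R0 = 7
  MOV R5, 75  → R5 = 75
  CMP R0, R5  → unsigned 7 - 75: borrow occurs
  7 < 75, so CF = 1
CF = 1

1


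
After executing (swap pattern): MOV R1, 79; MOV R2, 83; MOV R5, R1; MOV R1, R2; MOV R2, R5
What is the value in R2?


Register state trace (swap pattern):
  MOV R1, 79  → R1 = 79
  MOV R2, 83  → R2 = 83
  MOV R5, R1  → R5 = 79  (save R1)
  MOV R1, R2  → R1 = 83  (R1 gets R2's value)
  MOV R2, R5  → R2 = 79  (R2 gets saved value)
Final: R2 = 79

79


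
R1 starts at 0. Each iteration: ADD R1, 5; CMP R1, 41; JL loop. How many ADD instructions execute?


Loop trace (R1 starts at 0, target 41, step 5):
  ADD #1: R1 = 0 + 5 = 5  → 5 < 41, loop
  ADD #2: R1 = 5 + 5 = 10  → 10 < 41, loop
  ADD #3: R1 = 10 + 5 = 15  → 15 < 41, loop
  ADD #4: R1 = 15 + 5 = 20  → 20 < 41, loop
  ADD #5: R1 = 20 + 5 = 25  → 25 < 41, loop
  ADD #6: R1 = 25 + 5 = 30  → 30 < 41, loop
  ADD #7: R1 = 30 + 5 = 35  → 35 < 41, loop
  ADD #8: R1 = 35 + 5 = 40  → 40 < 41, loop
  ADD #9: R1 = 40 + 5 = 45  → 45 >= 41, exit
Total ADD instructions: 9

9


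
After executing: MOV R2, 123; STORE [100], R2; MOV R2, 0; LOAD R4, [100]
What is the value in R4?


Register and memory trace:
  MOV R2, 123  → R2 = 123
  STORE [100], R2  → mem[100] = 123
  MOV R2, 0  → R2 = 0
  LOAD R4, [100]  → R4 = mem[100] = 123
Final: R4 = 123

123


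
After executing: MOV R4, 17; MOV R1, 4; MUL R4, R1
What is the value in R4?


Register state trace:
  MOV R4, 17  → R4 = 17
  MOV R1, 4  → R1 = 4
  MUL R4, R1  → R4 = 17 * 4 = 68
Final: R4 = 68

68


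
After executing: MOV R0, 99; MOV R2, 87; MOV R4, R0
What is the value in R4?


Register state trace:
  MOV R0, 99  → R0 = 99
  MOV R2, 87  → R2 = 87
  MOV R4, R0  → R4 = 99
Final: R4 = 99

99


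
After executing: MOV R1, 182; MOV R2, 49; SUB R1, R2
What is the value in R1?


Register state trace:
  MOV R1, 182  → R1 = 182
  MOV R2, 49  → R2 = 49
  SUB R1, R2  → R1 = 182 - 49 = 133
Final: R1 = 133

133


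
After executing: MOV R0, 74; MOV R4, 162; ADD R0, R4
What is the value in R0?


Register state trace:
  MOV R0, 74  → R0 = 74
  MOV R4, 162  → R4 = 162
  ADD R0, R4  → R0 = 74 + 162 = 236
Final: R0 = 236

236


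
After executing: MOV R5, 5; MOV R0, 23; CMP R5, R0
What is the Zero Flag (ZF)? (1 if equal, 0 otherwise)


Register state trace:
  MOV R5, 5  → R5 = 5
  MOV R0, 23  → R0 = 23
  CMP R5, R0  → computes 5 - 23 = -18
  Result is nonzero, so values are not equal
ZF = 0

0


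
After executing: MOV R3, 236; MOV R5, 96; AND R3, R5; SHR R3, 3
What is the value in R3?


Register state trace:
  MOV R3, 236  → R3 = 236 (0b11101100)
  MOV R5, 96  → R5 = 96 (0b01100000)
  AND R3, R5  → R3 = 236 AND 96 = 96 (0b01100000)
  SHR R3, 3  → R3 = 96 >> 3 = 12
Final: R3 = 12

12


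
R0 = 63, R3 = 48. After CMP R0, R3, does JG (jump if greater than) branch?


Trace:
  R0 = 63, R3 = 48
  CMP R0, R3  → compares 63 vs 48
  JG checks: is 63 greater than 48?
  63 > 48, so condition is true
Branch taken: Yes

Yes


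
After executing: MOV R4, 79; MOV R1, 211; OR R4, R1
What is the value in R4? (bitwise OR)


Register state trace:
  MOV R4, 79  → R4 = 79 (0b01001111)
  MOV R1, 211  → R1 = 211 (0b11010011)
  OR R4, R1   → R4 = 79 OR 211 = 223 (0b11011111)
Final: R4 = 223

223


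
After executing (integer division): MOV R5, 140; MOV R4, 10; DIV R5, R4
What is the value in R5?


Register state trace:
  MOV R5, 140  → R5 = 140
  MOV R4, 10  → R4 = 10
  DIV R5, R4  → R5 = 140 // 10 = 14
Final: R5 = 14

14


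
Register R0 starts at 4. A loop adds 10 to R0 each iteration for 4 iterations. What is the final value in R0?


Starting value: R0 = 4
  Iter 1: R0 = 4 + 10 = 14
  Iter 2: R0 = 14 + 10 = 24
  Iter 3: R0 = 24 + 10 = 34
  Iter 4: R0 = 34 + 10 = 44
Final: R0 = 44

44


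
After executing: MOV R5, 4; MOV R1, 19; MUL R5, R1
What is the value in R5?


Register state trace:
  MOV R5, 4  → R5 = 4
  MOV R1, 19  → R1 = 19
  MUL R5, R1  → R5 = 4 * 19 = 76
Final: R5 = 76

76


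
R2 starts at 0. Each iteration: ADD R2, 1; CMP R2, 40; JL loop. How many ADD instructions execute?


Loop trace (R2 starts at 0, target 40, step 1):
  ADD #1: R2 = 0 + 1 = 1  → 1 < 40, loop
  ADD #2: R2 = 1 + 1 = 2  → 2 < 40, loop
  ADD #3: R2 = 2 + 1 = 3  → 3 < 40, loop
  ADD #4: R2 = 3 + 1 = 4  → 4 < 40, loop
  ADD #5: R2 = 4 + 1 = 5  → 5 < 40, loop
  ADD #6: R2 = 5 + 1 = 6  → 6 < 40, loop
  ADD #7: R2 = 6 + 1 = 7  → 7 < 40, loop
  ADD #8: R2 = 7 + 1 = 8  → 8 < 40, loop
  ADD #9: R2 = 8 + 1 = 9  → 9 < 40, loop
  ADD #10: R2 = 9 + 1 = 10  → 10 < 40, loop
  ADD #11: R2 = 10 + 1 = 11  → 11 < 40, loop
  ADD #12: R2 = 11 + 1 = 12  → 12 < 40, loop
  ADD #13: R2 = 12 + 1 = 13  → 13 < 40, loop
  ADD #14: R2 = 13 + 1 = 14  → 14 < 40, loop
  ADD #15: R2 = 14 + 1 = 15  → 15 < 40, loop
  ADD #16: R2 = 15 + 1 = 16  → 16 < 40, loop
  ADD #17: R2 = 16 + 1 = 17  → 17 < 40, loop
  ADD #18: R2 = 17 + 1 = 18  → 18 < 40, loop
  ADD #19: R2 = 18 + 1 = 19  → 19 < 40, loop
  ADD #20: R2 = 19 + 1 = 20  → 20 < 40, loop
  ADD #21: R2 = 20 + 1 = 21  → 21 < 40, loop
  ADD #22: R2 = 21 + 1 = 22  → 22 < 40, loop
  ADD #23: R2 = 22 + 1 = 23  → 23 < 40, loop
  ADD #24: R2 = 23 + 1 = 24  → 24 < 40, loop
  ADD #25: R2 = 24 + 1 = 25  → 25 < 40, loop
  ADD #26: R2 = 25 + 1 = 26  → 26 < 40, loop
  ADD #27: R2 = 26 + 1 = 27  → 27 < 40, loop
  ADD #28: R2 = 27 + 1 = 28  → 28 < 40, loop
  ADD #29: R2 = 28 + 1 = 29  → 29 < 40, loop
  ADD #30: R2 = 29 + 1 = 30  → 30 < 40, loop
  ADD #31: R2 = 30 + 1 = 31  → 31 < 40, loop
  ADD #32: R2 = 31 + 1 = 32  → 32 < 40, loop
  ADD #33: R2 = 32 + 1 = 33  → 33 < 40, loop
  ADD #34: R2 = 33 + 1 = 34  → 34 < 40, loop
  ADD #35: R2 = 34 + 1 = 35  → 35 < 40, loop
  ADD #36: R2 = 35 + 1 = 36  → 36 < 40, loop
  ADD #37: R2 = 36 + 1 = 37  → 37 < 40, loop
  ADD #38: R2 = 37 + 1 = 38  → 38 < 40, loop
  ADD #39: R2 = 38 + 1 = 39  → 39 < 40, loop
  ADD #40: R2 = 39 + 1 = 40  → 40 >= 40, exit
Total ADD instructions: 40

40


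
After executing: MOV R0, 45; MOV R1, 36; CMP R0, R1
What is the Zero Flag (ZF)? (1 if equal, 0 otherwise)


Register state trace:
  MOV R0, 45  → R0 = 45
  MOV R1, 36  → R1 = 36
  CMP R0, R1  → computes 45 - 36 = 9
  Result is nonzero, so values are not equal
ZF = 0

0


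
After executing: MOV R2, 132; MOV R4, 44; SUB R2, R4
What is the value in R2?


Register state trace:
  MOV R2, 132  → R2 = 132
  MOV R4, 44  → R4 = 44
  SUB R2, R4  → R2 = 132 - 44 = 88
Final: R2 = 88

88


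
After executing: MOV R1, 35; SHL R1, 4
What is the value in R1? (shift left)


Register state trace:
  MOV R1, 35  → R1 = 35
  SHL R1, 4  → R1 = 35 << 4 = 35 * 2^4 = 560
Final: R1 = 560

560


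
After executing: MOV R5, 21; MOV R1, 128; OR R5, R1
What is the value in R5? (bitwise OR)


Register state trace:
  MOV R5, 21  → R5 = 21 (0b00010101)
  MOV R1, 128  → R1 = 128 (0b10000000)
  OR R5, R1   → R5 = 21 OR 128 = 149 (0b10010101)
Final: R5 = 149

149


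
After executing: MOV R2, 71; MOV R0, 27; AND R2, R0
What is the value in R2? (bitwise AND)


Register state trace:
  MOV R2, 71  → R2 = 71 (0b01000111)
  MOV R0, 27  → R0 = 27 (0b00011011)
  AND R2, R0  → R2 = 71 AND 27 = 3 (0b00000011)
Final: R2 = 3

3


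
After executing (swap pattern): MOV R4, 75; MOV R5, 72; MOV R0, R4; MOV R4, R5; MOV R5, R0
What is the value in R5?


Register state trace (swap pattern):
  MOV R4, 75  → R4 = 75
  MOV R5, 72  → R5 = 72
  MOV R0, R4  → R0 = 75  (save R4)
  MOV R4, R5  → R4 = 72  (R4 gets R5's value)
  MOV R5, R0  → R5 = 75  (R5 gets saved value)
Final: R5 = 75

75


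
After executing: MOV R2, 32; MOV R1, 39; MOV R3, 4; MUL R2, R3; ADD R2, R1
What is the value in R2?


Register state trace:
  MOV R2, 32  → R2 = 32
  MOV R1, 39  → R1 = 39
  MOV R3, 4  → R3 = 4
  MUL R2, R3  → R2 = 32 * 4 = 128
  ADD R2, R1  → R2 = 128 + 39 = 167
Final: R2 = 167

167


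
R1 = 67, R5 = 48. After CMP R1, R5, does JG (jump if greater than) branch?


Trace:
  R1 = 67, R5 = 48
  CMP R1, R5  → compares 67 vs 48
  JG checks: is 67 greater than 48?
  67 > 48, so condition is true
Branch taken: Yes

Yes


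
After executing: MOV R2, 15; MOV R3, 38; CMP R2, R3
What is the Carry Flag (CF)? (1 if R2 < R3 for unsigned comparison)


Register state trace:
  MOV R2, 15  → R2 = 15
  MOV R3, 38  → R3 = 38
  CMP R2, R3  → unsigned 15 - 38: borrow occurs
  15 < 38, so CF = 1
CF = 1

1


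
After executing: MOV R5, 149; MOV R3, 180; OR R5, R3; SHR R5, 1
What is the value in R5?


Register state trace:
  MOV R5, 149  → R5 = 149 (0b10010101)
  MOV R3, 180  → R3 = 180 (0b10110100)
  OR R5, R3  → R5 = 149 OR 180 = 181 (0b10110101)
  SHR R5, 1  → R5 = 181 >> 1 = 90
Final: R5 = 90

90


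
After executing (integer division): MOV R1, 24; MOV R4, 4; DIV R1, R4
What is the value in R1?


Register state trace:
  MOV R1, 24  → R1 = 24
  MOV R4, 4  → R4 = 4
  DIV R1, R4  → R1 = 24 // 4 = 6
Final: R1 = 6

6


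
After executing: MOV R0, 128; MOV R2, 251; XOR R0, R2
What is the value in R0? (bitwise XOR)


Register state trace:
  MOV R0, 128  → R0 = 128 (0b10000000)
  MOV R2, 251  → R2 = 251 (0b11111011)
  XOR R0, R2  → R0 = 128 XOR 251 = 123 (0b01111011)
Final: R0 = 123

123


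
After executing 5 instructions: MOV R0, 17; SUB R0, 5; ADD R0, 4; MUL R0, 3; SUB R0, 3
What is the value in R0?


Register state trace:
  MOV R0, 17  → R0 = 17
  SUB R0, 5  → R0 = 17 - 5 = 12
  ADD R0, 4  → R0 = 12 + 4 = 16
  MUL R0, 3  → R0 = 16 * 3 = 48
  SUB R0, 3  → R0 = 48 - 3 = 45
Final: R0 = 45

45


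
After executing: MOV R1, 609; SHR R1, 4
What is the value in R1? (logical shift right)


Register state trace:
  MOV R1, 609  → R1 = 609
  SHR R1, 4  → R1 = 609 >> 4 = 609 // 2^4 = 38
Final: R1 = 38

38


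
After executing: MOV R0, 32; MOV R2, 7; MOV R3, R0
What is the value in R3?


Register state trace:
  MOV R0, 32  → R0 = 32
  MOV R2, 7  → R2 = 7
  MOV R3, R0  → R3 = 32
Final: R3 = 32

32


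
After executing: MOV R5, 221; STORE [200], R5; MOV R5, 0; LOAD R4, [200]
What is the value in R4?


Register and memory trace:
  MOV R5, 221  → R5 = 221
  STORE [200], R5  → mem[200] = 221
  MOV R5, 0  → R5 = 0
  LOAD R4, [200]  → R4 = mem[200] = 221
Final: R4 = 221

221


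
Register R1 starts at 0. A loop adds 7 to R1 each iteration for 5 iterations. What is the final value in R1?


Starting value: R1 = 0
  Iter 1: R1 = 0 + 7 = 7
  Iter 2: R1 = 7 + 7 = 14
  Iter 3: R1 = 14 + 7 = 21
  Iter 4: R1 = 21 + 7 = 28
  Iter 5: R1 = 28 + 7 = 35
Final: R1 = 35

35


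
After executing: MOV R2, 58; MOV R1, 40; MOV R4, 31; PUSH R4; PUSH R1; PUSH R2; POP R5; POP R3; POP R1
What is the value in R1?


Stack trace (top is rightmost):
  MOV R2, 58  → R2 = 58
  MOV R1, 40  → R1 = 40
  MOV R4, 31  → R4 = 31
  PUSH R4  → stack: [31]
  PUSH R1  → stack: [31, 40]
  PUSH R2  → stack: [31, 40, 58]
  POP R5  → R5 = 58, stack: [31, 40]
  POP R3  → R3 = 40, stack: [31]
  POP R1  → R1 = 31, stack: []
Final: R1 = 31

31


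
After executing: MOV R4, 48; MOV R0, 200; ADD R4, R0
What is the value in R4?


Register state trace:
  MOV R4, 48  → R4 = 48
  MOV R0, 200  → R0 = 200
  ADD R4, R0  → R4 = 48 + 200 = 248
Final: R4 = 248

248


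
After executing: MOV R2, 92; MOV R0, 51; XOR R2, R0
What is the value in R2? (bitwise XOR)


Register state trace:
  MOV R2, 92  → R2 = 92 (0b01011100)
  MOV R0, 51  → R0 = 51 (0b00110011)
  XOR R2, R0  → R2 = 92 XOR 51 = 111 (0b01101111)
Final: R2 = 111

111


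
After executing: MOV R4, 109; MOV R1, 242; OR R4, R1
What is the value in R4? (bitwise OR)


Register state trace:
  MOV R4, 109  → R4 = 109 (0b01101101)
  MOV R1, 242  → R1 = 242 (0b11110010)
  OR R4, R1   → R4 = 109 OR 242 = 255 (0b11111111)
Final: R4 = 255

255


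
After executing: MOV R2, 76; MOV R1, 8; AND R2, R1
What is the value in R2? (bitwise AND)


Register state trace:
  MOV R2, 76  → R2 = 76 (0b01001100)
  MOV R1, 8  → R1 = 8 (0b00001000)
  AND R2, R1  → R2 = 76 AND 8 = 8 (0b00001000)
Final: R2 = 8

8


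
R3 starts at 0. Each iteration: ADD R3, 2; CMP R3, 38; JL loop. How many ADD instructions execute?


Loop trace (R3 starts at 0, target 38, step 2):
  ADD #1: R3 = 0 + 2 = 2  → 2 < 38, loop
  ADD #2: R3 = 2 + 2 = 4  → 4 < 38, loop
  ADD #3: R3 = 4 + 2 = 6  → 6 < 38, loop
  ADD #4: R3 = 6 + 2 = 8  → 8 < 38, loop
  ADD #5: R3 = 8 + 2 = 10  → 10 < 38, loop
  ADD #6: R3 = 10 + 2 = 12  → 12 < 38, loop
  ADD #7: R3 = 12 + 2 = 14  → 14 < 38, loop
  ADD #8: R3 = 14 + 2 = 16  → 16 < 38, loop
  ADD #9: R3 = 16 + 2 = 18  → 18 < 38, loop
  ADD #10: R3 = 18 + 2 = 20  → 20 < 38, loop
  ADD #11: R3 = 20 + 2 = 22  → 22 < 38, loop
  ADD #12: R3 = 22 + 2 = 24  → 24 < 38, loop
  ADD #13: R3 = 24 + 2 = 26  → 26 < 38, loop
  ADD #14: R3 = 26 + 2 = 28  → 28 < 38, loop
  ADD #15: R3 = 28 + 2 = 30  → 30 < 38, loop
  ADD #16: R3 = 30 + 2 = 32  → 32 < 38, loop
  ADD #17: R3 = 32 + 2 = 34  → 34 < 38, loop
  ADD #18: R3 = 34 + 2 = 36  → 36 < 38, loop
  ADD #19: R3 = 36 + 2 = 38  → 38 >= 38, exit
Total ADD instructions: 19

19


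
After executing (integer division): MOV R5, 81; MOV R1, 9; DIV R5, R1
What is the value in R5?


Register state trace:
  MOV R5, 81  → R5 = 81
  MOV R1, 9  → R1 = 9
  DIV R5, R1  → R5 = 81 // 9 = 9
Final: R5 = 9

9


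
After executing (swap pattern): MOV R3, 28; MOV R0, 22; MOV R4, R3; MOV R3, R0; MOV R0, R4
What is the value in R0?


Register state trace (swap pattern):
  MOV R3, 28  → R3 = 28
  MOV R0, 22  → R0 = 22
  MOV R4, R3  → R4 = 28  (save R3)
  MOV R3, R0  → R3 = 22  (R3 gets R0's value)
  MOV R0, R4  → R0 = 28  (R0 gets saved value)
Final: R0 = 28

28


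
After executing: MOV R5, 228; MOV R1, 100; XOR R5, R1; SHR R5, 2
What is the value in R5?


Register state trace:
  MOV R5, 228  → R5 = 228 (0b11100100)
  MOV R1, 100  → R1 = 100 (0b01100100)
  XOR R5, R1  → R5 = 228 XOR 100 = 128 (0b10000000)
  SHR R5, 2  → R5 = 128 >> 2 = 32
Final: R5 = 32

32


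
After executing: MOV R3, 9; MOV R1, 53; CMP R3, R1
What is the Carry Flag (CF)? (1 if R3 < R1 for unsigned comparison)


Register state trace:
  MOV R3, 9  → R3 = 9
  MOV R1, 53  → R1 = 53
  CMP R3, R1  → unsigned 9 - 53: borrow occurs
  9 < 53, so CF = 1
CF = 1

1


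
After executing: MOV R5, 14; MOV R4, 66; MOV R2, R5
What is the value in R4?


Register state trace:
  MOV R5, 14  → R5 = 14
  MOV R4, 66  → R4 = 66
  MOV R2, R5  → R2 = 14
Final: R4 = 66

66


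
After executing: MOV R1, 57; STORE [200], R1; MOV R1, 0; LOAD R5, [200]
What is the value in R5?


Register and memory trace:
  MOV R1, 57  → R1 = 57
  STORE [200], R1  → mem[200] = 57
  MOV R1, 0  → R1 = 0
  LOAD R5, [200]  → R5 = mem[200] = 57
Final: R5 = 57

57


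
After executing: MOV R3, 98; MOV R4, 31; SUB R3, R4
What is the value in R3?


Register state trace:
  MOV R3, 98  → R3 = 98
  MOV R4, 31  → R4 = 31
  SUB R3, R4  → R3 = 98 - 31 = 67
Final: R3 = 67

67


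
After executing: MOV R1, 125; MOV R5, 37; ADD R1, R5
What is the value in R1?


Register state trace:
  MOV R1, 125  → R1 = 125
  MOV R5, 37  → R5 = 37
  ADD R1, R5  → R1 = 125 + 37 = 162
Final: R1 = 162

162


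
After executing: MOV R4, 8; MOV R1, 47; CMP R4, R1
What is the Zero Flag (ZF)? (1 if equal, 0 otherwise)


Register state trace:
  MOV R4, 8  → R4 = 8
  MOV R1, 47  → R1 = 47
  CMP R4, R1  → computes 8 - 47 = -39
  Result is nonzero, so values are not equal
ZF = 0

0


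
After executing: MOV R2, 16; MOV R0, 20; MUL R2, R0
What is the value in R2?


Register state trace:
  MOV R2, 16  → R2 = 16
  MOV R0, 20  → R0 = 20
  MUL R2, R0  → R2 = 16 * 20 = 320
Final: R2 = 320

320


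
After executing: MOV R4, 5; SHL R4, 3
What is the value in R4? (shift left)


Register state trace:
  MOV R4, 5  → R4 = 5
  SHL R4, 3  → R4 = 5 << 3 = 5 * 2^3 = 40
Final: R4 = 40

40


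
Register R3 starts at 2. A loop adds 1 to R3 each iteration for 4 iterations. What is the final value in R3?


Starting value: R3 = 2
  Iter 1: R3 = 2 + 1 = 3
  Iter 2: R3 = 3 + 1 = 4
  Iter 3: R3 = 4 + 1 = 5
  Iter 4: R3 = 5 + 1 = 6
Final: R3 = 6

6


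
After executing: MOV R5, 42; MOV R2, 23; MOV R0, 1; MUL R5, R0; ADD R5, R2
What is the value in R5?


Register state trace:
  MOV R5, 42  → R5 = 42
  MOV R2, 23  → R2 = 23
  MOV R0, 1  → R0 = 1
  MUL R5, R0  → R5 = 42 * 1 = 42
  ADD R5, R2  → R5 = 42 + 23 = 65
Final: R5 = 65

65


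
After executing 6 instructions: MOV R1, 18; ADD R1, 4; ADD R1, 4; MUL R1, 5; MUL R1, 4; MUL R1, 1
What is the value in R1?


Register state trace:
  MOV R1, 18  → R1 = 18
  ADD R1, 4  → R1 = 18 + 4 = 22
  ADD R1, 4  → R1 = 22 + 4 = 26
  MUL R1, 5  → R1 = 26 * 5 = 130
  MUL R1, 4  → R1 = 130 * 4 = 520
  MUL R1, 1  → R1 = 520 * 1 = 520
Final: R1 = 520

520


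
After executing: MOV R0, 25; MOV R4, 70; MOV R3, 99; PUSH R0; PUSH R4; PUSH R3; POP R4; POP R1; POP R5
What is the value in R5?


Stack trace (top is rightmost):
  MOV R0, 25  → R0 = 25
  MOV R4, 70  → R4 = 70
  MOV R3, 99  → R3 = 99
  PUSH R0  → stack: [25]
  PUSH R4  → stack: [25, 70]
  PUSH R3  → stack: [25, 70, 99]
  POP R4  → R4 = 99, stack: [25, 70]
  POP R1  → R1 = 70, stack: [25]
  POP R5  → R5 = 25, stack: []
Final: R5 = 25

25


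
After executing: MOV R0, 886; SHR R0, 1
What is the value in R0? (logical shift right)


Register state trace:
  MOV R0, 886  → R0 = 886
  SHR R0, 1  → R0 = 886 >> 1 = 886 // 2^1 = 443
Final: R0 = 443

443


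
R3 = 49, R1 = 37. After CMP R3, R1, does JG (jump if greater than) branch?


Trace:
  R3 = 49, R1 = 37
  CMP R3, R1  → compares 49 vs 37
  JG checks: is 49 greater than 37?
  49 > 37, so condition is true
Branch taken: Yes

Yes


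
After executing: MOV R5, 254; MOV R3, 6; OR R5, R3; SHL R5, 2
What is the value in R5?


Register state trace:
  MOV R5, 254  → R5 = 254 (0b11111110)
  MOV R3, 6  → R3 = 6 (0b00000110)
  OR R5, R3  → R5 = 254 OR 6 = 254 (0b11111110)
  SHL R5, 2  → R5 = 254 << 2 = 1016
Final: R5 = 1016

1016


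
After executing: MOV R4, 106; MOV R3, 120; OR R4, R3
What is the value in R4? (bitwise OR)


Register state trace:
  MOV R4, 106  → R4 = 106 (0b01101010)
  MOV R3, 120  → R3 = 120 (0b01111000)
  OR R4, R3   → R4 = 106 OR 120 = 122 (0b01111010)
Final: R4 = 122

122


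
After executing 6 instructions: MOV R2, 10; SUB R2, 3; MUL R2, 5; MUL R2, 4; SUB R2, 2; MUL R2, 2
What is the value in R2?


Register state trace:
  MOV R2, 10  → R2 = 10
  SUB R2, 3  → R2 = 10 - 3 = 7
  MUL R2, 5  → R2 = 7 * 5 = 35
  MUL R2, 4  → R2 = 35 * 4 = 140
  SUB R2, 2  → R2 = 140 - 2 = 138
  MUL R2, 2  → R2 = 138 * 2 = 276
Final: R2 = 276

276


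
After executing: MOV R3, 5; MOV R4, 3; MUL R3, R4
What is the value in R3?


Register state trace:
  MOV R3, 5  → R3 = 5
  MOV R4, 3  → R4 = 3
  MUL R3, R4  → R3 = 5 * 3 = 15
Final: R3 = 15

15


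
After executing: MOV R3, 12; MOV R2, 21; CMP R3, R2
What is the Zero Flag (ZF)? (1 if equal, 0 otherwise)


Register state trace:
  MOV R3, 12  → R3 = 12
  MOV R2, 21  → R2 = 21
  CMP R3, R2  → computes 12 - 21 = -9
  Result is nonzero, so values are not equal
ZF = 0

0


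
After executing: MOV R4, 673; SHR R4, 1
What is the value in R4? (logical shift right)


Register state trace:
  MOV R4, 673  → R4 = 673
  SHR R4, 1  → R4 = 673 >> 1 = 673 // 2^1 = 336
Final: R4 = 336

336


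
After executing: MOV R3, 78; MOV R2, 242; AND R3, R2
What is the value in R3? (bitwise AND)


Register state trace:
  MOV R3, 78  → R3 = 78 (0b01001110)
  MOV R2, 242  → R2 = 242 (0b11110010)
  AND R3, R2  → R3 = 78 AND 242 = 66 (0b01000010)
Final: R3 = 66

66


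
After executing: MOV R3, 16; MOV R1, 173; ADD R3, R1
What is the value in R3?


Register state trace:
  MOV R3, 16  → R3 = 16
  MOV R1, 173  → R1 = 173
  ADD R3, R1  → R3 = 16 + 173 = 189
Final: R3 = 189

189


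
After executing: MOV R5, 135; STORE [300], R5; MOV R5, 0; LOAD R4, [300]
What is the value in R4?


Register and memory trace:
  MOV R5, 135  → R5 = 135
  STORE [300], R5  → mem[300] = 135
  MOV R5, 0  → R5 = 0
  LOAD R4, [300]  → R4 = mem[300] = 135
Final: R4 = 135

135


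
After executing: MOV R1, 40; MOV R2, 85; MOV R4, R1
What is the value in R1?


Register state trace:
  MOV R1, 40  → R1 = 40
  MOV R2, 85  → R2 = 85
  MOV R4, R1  → R4 = 40
Final: R1 = 40

40


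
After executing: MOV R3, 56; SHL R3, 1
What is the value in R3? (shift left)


Register state trace:
  MOV R3, 56  → R3 = 56
  SHL R3, 1  → R3 = 56 << 1 = 56 * 2^1 = 112
Final: R3 = 112

112


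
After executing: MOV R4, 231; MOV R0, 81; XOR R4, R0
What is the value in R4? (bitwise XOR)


Register state trace:
  MOV R4, 231  → R4 = 231 (0b11100111)
  MOV R0, 81  → R0 = 81 (0b01010001)
  XOR R4, R0  → R4 = 231 XOR 81 = 182 (0b10110110)
Final: R4 = 182

182


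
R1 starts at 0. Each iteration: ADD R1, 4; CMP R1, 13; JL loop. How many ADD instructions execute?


Loop trace (R1 starts at 0, target 13, step 4):
  ADD #1: R1 = 0 + 4 = 4  → 4 < 13, loop
  ADD #2: R1 = 4 + 4 = 8  → 8 < 13, loop
  ADD #3: R1 = 8 + 4 = 12  → 12 < 13, loop
  ADD #4: R1 = 12 + 4 = 16  → 16 >= 13, exit
Total ADD instructions: 4

4


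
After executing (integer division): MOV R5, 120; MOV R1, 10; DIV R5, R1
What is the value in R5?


Register state trace:
  MOV R5, 120  → R5 = 120
  MOV R1, 10  → R1 = 10
  DIV R5, R1  → R5 = 120 // 10 = 12
Final: R5 = 12

12


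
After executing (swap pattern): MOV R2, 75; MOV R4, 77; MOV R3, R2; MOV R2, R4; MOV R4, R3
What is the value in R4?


Register state trace (swap pattern):
  MOV R2, 75  → R2 = 75
  MOV R4, 77  → R4 = 77
  MOV R3, R2  → R3 = 75  (save R2)
  MOV R2, R4  → R2 = 77  (R2 gets R4's value)
  MOV R4, R3  → R4 = 75  (R4 gets saved value)
Final: R4 = 75

75


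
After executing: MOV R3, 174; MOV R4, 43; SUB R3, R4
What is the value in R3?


Register state trace:
  MOV R3, 174  → R3 = 174
  MOV R4, 43  → R4 = 43
  SUB R3, R4  → R3 = 174 - 43 = 131
Final: R3 = 131

131


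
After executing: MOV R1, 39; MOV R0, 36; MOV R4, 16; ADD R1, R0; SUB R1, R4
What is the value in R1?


Register state trace:
  MOV R1, 39  → R1 = 39
  MOV R0, 36  → R0 = 36
  MOV R4, 16  → R4 = 16
  ADD R1, R0  → R1 = 39 + 36 = 75
  SUB R1, R4  → R1 = 75 - 16 = 59
Final: R1 = 59

59


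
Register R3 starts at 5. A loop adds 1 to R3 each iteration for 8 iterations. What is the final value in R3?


Starting value: R3 = 5
  Iter 1: R3 = 5 + 1 = 6
  Iter 2: R3 = 6 + 1 = 7
  Iter 3: R3 = 7 + 1 = 8
  Iter 4: R3 = 8 + 1 = 9
  Iter 5: R3 = 9 + 1 = 10
  Iter 6: R3 = 10 + 1 = 11
  Iter 7: R3 = 11 + 1 = 12
  Iter 8: R3 = 12 + 1 = 13
Final: R3 = 13

13


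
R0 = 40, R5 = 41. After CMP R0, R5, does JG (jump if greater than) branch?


Trace:
  R0 = 40, R5 = 41
  CMP R0, R5  → compares 40 vs 41
  JG checks: is 40 greater than 41?
  40 < 41, so condition is false
Branch taken: No

No


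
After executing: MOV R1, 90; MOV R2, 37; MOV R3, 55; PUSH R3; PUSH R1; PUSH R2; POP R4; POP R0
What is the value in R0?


Stack trace (top is rightmost):
  MOV R1, 90  → R1 = 90
  MOV R2, 37  → R2 = 37
  MOV R3, 55  → R3 = 55
  PUSH R3  → stack: [55]
  PUSH R1  → stack: [55, 90]
  PUSH R2  → stack: [55, 90, 37]
  POP R4  → R4 = 37, stack: [55, 90]
  POP R0  → R0 = 90, stack: [55]
Final: R0 = 90

90


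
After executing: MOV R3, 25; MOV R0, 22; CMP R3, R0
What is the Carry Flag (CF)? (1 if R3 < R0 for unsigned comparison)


Register state trace:
  MOV R3, 25  → R3 = 25
  MOV R0, 22  → R0 = 22
  CMP R3, R0  → unsigned 25 - 22: no borrow
  25 >= 22, so CF = 0
CF = 0

0


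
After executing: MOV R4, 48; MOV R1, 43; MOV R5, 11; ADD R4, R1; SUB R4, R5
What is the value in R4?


Register state trace:
  MOV R4, 48  → R4 = 48
  MOV R1, 43  → R1 = 43
  MOV R5, 11  → R5 = 11
  ADD R4, R1  → R4 = 48 + 43 = 91
  SUB R4, R5  → R4 = 91 - 11 = 80
Final: R4 = 80

80


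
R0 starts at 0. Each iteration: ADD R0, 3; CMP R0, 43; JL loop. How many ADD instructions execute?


Loop trace (R0 starts at 0, target 43, step 3):
  ADD #1: R0 = 0 + 3 = 3  → 3 < 43, loop
  ADD #2: R0 = 3 + 3 = 6  → 6 < 43, loop
  ADD #3: R0 = 6 + 3 = 9  → 9 < 43, loop
  ADD #4: R0 = 9 + 3 = 12  → 12 < 43, loop
  ADD #5: R0 = 12 + 3 = 15  → 15 < 43, loop
  ADD #6: R0 = 15 + 3 = 18  → 18 < 43, loop
  ADD #7: R0 = 18 + 3 = 21  → 21 < 43, loop
  ADD #8: R0 = 21 + 3 = 24  → 24 < 43, loop
  ADD #9: R0 = 24 + 3 = 27  → 27 < 43, loop
  ADD #10: R0 = 27 + 3 = 30  → 30 < 43, loop
  ADD #11: R0 = 30 + 3 = 33  → 33 < 43, loop
  ADD #12: R0 = 33 + 3 = 36  → 36 < 43, loop
  ADD #13: R0 = 36 + 3 = 39  → 39 < 43, loop
  ADD #14: R0 = 39 + 3 = 42  → 42 < 43, loop
  ADD #15: R0 = 42 + 3 = 45  → 45 >= 43, exit
Total ADD instructions: 15

15


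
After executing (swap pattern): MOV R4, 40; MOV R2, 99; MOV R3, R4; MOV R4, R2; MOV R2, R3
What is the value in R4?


Register state trace (swap pattern):
  MOV R4, 40  → R4 = 40
  MOV R2, 99  → R2 = 99
  MOV R3, R4  → R3 = 40  (save R4)
  MOV R4, R2  → R4 = 99  (R4 gets R2's value)
  MOV R2, R3  → R2 = 40  (R2 gets saved value)
Final: R4 = 99

99


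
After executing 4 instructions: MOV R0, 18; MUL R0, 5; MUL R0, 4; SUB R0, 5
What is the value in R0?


Register state trace:
  MOV R0, 18  → R0 = 18
  MUL R0, 5  → R0 = 18 * 5 = 90
  MUL R0, 4  → R0 = 90 * 4 = 360
  SUB R0, 5  → R0 = 360 - 5 = 355
Final: R0 = 355

355


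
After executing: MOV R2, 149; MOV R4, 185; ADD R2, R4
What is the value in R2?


Register state trace:
  MOV R2, 149  → R2 = 149
  MOV R4, 185  → R4 = 185
  ADD R2, R4  → R2 = 149 + 185 = 334
Final: R2 = 334

334


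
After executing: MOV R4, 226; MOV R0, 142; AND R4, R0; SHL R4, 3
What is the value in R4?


Register state trace:
  MOV R4, 226  → R4 = 226 (0b11100010)
  MOV R0, 142  → R0 = 142 (0b10001110)
  AND R4, R0  → R4 = 226 AND 142 = 130 (0b10000010)
  SHL R4, 3  → R4 = 130 << 3 = 1040
Final: R4 = 1040

1040


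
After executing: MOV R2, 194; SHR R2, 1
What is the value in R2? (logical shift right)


Register state trace:
  MOV R2, 194  → R2 = 194
  SHR R2, 1  → R2 = 194 >> 1 = 194 // 2^1 = 97
Final: R2 = 97

97


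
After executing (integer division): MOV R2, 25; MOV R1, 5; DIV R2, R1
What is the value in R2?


Register state trace:
  MOV R2, 25  → R2 = 25
  MOV R1, 5  → R1 = 5
  DIV R2, R1  → R2 = 25 // 5 = 5
Final: R2 = 5

5


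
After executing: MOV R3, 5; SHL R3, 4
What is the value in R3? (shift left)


Register state trace:
  MOV R3, 5  → R3 = 5
  SHL R3, 4  → R3 = 5 << 4 = 5 * 2^4 = 80
Final: R3 = 80

80


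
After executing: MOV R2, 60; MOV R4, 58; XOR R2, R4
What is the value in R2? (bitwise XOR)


Register state trace:
  MOV R2, 60  → R2 = 60 (0b00111100)
  MOV R4, 58  → R4 = 58 (0b00111010)
  XOR R2, R4  → R2 = 60 XOR 58 = 6 (0b00000110)
Final: R2 = 6

6


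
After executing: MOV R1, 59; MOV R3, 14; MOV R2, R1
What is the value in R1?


Register state trace:
  MOV R1, 59  → R1 = 59
  MOV R3, 14  → R3 = 14
  MOV R2, R1  → R2 = 59
Final: R1 = 59

59


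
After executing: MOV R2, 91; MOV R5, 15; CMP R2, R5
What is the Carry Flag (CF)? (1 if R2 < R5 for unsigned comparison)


Register state trace:
  MOV R2, 91  → R2 = 91
  MOV R5, 15  → R5 = 15
  CMP R2, R5  → unsigned 91 - 15: no borrow
  91 >= 15, so CF = 0
CF = 0

0


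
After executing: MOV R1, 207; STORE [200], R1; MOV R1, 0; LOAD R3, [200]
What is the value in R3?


Register and memory trace:
  MOV R1, 207  → R1 = 207
  STORE [200], R1  → mem[200] = 207
  MOV R1, 0  → R1 = 0
  LOAD R3, [200]  → R3 = mem[200] = 207
Final: R3 = 207

207


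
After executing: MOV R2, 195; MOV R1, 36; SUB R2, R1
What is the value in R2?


Register state trace:
  MOV R2, 195  → R2 = 195
  MOV R1, 36  → R1 = 36
  SUB R2, R1  → R2 = 195 - 36 = 159
Final: R2 = 159

159


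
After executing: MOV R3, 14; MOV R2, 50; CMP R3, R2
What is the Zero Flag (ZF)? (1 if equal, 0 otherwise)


Register state trace:
  MOV R3, 14  → R3 = 14
  MOV R2, 50  → R2 = 50
  CMP R3, R2  → computes 14 - 50 = -36
  Result is nonzero, so values are not equal
ZF = 0

0


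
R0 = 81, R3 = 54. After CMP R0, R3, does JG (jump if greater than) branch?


Trace:
  R0 = 81, R3 = 54
  CMP R0, R3  → compares 81 vs 54
  JG checks: is 81 greater than 54?
  81 > 54, so condition is true
Branch taken: Yes

Yes


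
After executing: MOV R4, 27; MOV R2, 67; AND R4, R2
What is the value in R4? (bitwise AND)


Register state trace:
  MOV R4, 27  → R4 = 27 (0b00011011)
  MOV R2, 67  → R2 = 67 (0b01000011)
  AND R4, R2  → R4 = 27 AND 67 = 3 (0b00000011)
Final: R4 = 3

3


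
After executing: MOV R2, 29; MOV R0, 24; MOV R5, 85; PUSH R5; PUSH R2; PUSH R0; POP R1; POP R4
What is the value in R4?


Stack trace (top is rightmost):
  MOV R2, 29  → R2 = 29
  MOV R0, 24  → R0 = 24
  MOV R5, 85  → R5 = 85
  PUSH R5  → stack: [85]
  PUSH R2  → stack: [85, 29]
  PUSH R0  → stack: [85, 29, 24]
  POP R1  → R1 = 24, stack: [85, 29]
  POP R4  → R4 = 29, stack: [85]
Final: R4 = 29

29


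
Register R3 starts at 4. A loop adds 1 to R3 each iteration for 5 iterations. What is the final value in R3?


Starting value: R3 = 4
  Iter 1: R3 = 4 + 1 = 5
  Iter 2: R3 = 5 + 1 = 6
  Iter 3: R3 = 6 + 1 = 7
  Iter 4: R3 = 7 + 1 = 8
  Iter 5: R3 = 8 + 1 = 9
Final: R3 = 9

9


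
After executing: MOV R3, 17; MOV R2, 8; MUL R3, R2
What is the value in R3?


Register state trace:
  MOV R3, 17  → R3 = 17
  MOV R2, 8  → R2 = 8
  MUL R3, R2  → R3 = 17 * 8 = 136
Final: R3 = 136

136


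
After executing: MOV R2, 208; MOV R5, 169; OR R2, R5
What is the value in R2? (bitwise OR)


Register state trace:
  MOV R2, 208  → R2 = 208 (0b11010000)
  MOV R5, 169  → R5 = 169 (0b10101001)
  OR R2, R5   → R2 = 208 OR 169 = 249 (0b11111001)
Final: R2 = 249

249


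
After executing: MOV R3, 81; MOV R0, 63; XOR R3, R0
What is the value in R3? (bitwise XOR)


Register state trace:
  MOV R3, 81  → R3 = 81 (0b01010001)
  MOV R0, 63  → R0 = 63 (0b00111111)
  XOR R3, R0  → R3 = 81 XOR 63 = 110 (0b01101110)
Final: R3 = 110

110


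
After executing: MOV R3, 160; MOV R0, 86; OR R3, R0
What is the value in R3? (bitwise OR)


Register state trace:
  MOV R3, 160  → R3 = 160 (0b10100000)
  MOV R0, 86  → R0 = 86 (0b01010110)
  OR R3, R0   → R3 = 160 OR 86 = 246 (0b11110110)
Final: R3 = 246

246


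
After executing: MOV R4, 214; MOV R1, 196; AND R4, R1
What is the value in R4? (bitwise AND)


Register state trace:
  MOV R4, 214  → R4 = 214 (0b11010110)
  MOV R1, 196  → R1 = 196 (0b11000100)
  AND R4, R1  → R4 = 214 AND 196 = 196 (0b11000100)
Final: R4 = 196

196


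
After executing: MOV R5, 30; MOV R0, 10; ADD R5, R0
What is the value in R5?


Register state trace:
  MOV R5, 30  → R5 = 30
  MOV R0, 10  → R0 = 10
  ADD R5, R0  → R5 = 30 + 10 = 40
Final: R5 = 40

40


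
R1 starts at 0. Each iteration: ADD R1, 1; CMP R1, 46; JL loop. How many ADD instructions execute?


Loop trace (R1 starts at 0, target 46, step 1):
  ADD #1: R1 = 0 + 1 = 1  → 1 < 46, loop
  ADD #2: R1 = 1 + 1 = 2  → 2 < 46, loop
  ADD #3: R1 = 2 + 1 = 3  → 3 < 46, loop
  ADD #4: R1 = 3 + 1 = 4  → 4 < 46, loop
  ADD #5: R1 = 4 + 1 = 5  → 5 < 46, loop
  ADD #6: R1 = 5 + 1 = 6  → 6 < 46, loop
  ADD #7: R1 = 6 + 1 = 7  → 7 < 46, loop
  ADD #8: R1 = 7 + 1 = 8  → 8 < 46, loop
  ADD #9: R1 = 8 + 1 = 9  → 9 < 46, loop
  ADD #10: R1 = 9 + 1 = 10  → 10 < 46, loop
  ADD #11: R1 = 10 + 1 = 11  → 11 < 46, loop
  ADD #12: R1 = 11 + 1 = 12  → 12 < 46, loop
  ADD #13: R1 = 12 + 1 = 13  → 13 < 46, loop
  ADD #14: R1 = 13 + 1 = 14  → 14 < 46, loop
  ADD #15: R1 = 14 + 1 = 15  → 15 < 46, loop
  ADD #16: R1 = 15 + 1 = 16  → 16 < 46, loop
  ADD #17: R1 = 16 + 1 = 17  → 17 < 46, loop
  ADD #18: R1 = 17 + 1 = 18  → 18 < 46, loop
  ADD #19: R1 = 18 + 1 = 19  → 19 < 46, loop
  ADD #20: R1 = 19 + 1 = 20  → 20 < 46, loop
  ADD #21: R1 = 20 + 1 = 21  → 21 < 46, loop
  ADD #22: R1 = 21 + 1 = 22  → 22 < 46, loop
  ADD #23: R1 = 22 + 1 = 23  → 23 < 46, loop
  ADD #24: R1 = 23 + 1 = 24  → 24 < 46, loop
  ADD #25: R1 = 24 + 1 = 25  → 25 < 46, loop
  ADD #26: R1 = 25 + 1 = 26  → 26 < 46, loop
  ADD #27: R1 = 26 + 1 = 27  → 27 < 46, loop
  ADD #28: R1 = 27 + 1 = 28  → 28 < 46, loop
  ADD #29: R1 = 28 + 1 = 29  → 29 < 46, loop
  ADD #30: R1 = 29 + 1 = 30  → 30 < 46, loop
  ADD #31: R1 = 30 + 1 = 31  → 31 < 46, loop
  ADD #32: R1 = 31 + 1 = 32  → 32 < 46, loop
  ADD #33: R1 = 32 + 1 = 33  → 33 < 46, loop
  ADD #34: R1 = 33 + 1 = 34  → 34 < 46, loop
  ADD #35: R1 = 34 + 1 = 35  → 35 < 46, loop
  ADD #36: R1 = 35 + 1 = 36  → 36 < 46, loop
  ADD #37: R1 = 36 + 1 = 37  → 37 < 46, loop
  ADD #38: R1 = 37 + 1 = 38  → 38 < 46, loop
  ADD #39: R1 = 38 + 1 = 39  → 39 < 46, loop
  ADD #40: R1 = 39 + 1 = 40  → 40 < 46, loop
  ADD #41: R1 = 40 + 1 = 41  → 41 < 46, loop
  ADD #42: R1 = 41 + 1 = 42  → 42 < 46, loop
  ADD #43: R1 = 42 + 1 = 43  → 43 < 46, loop
  ADD #44: R1 = 43 + 1 = 44  → 44 < 46, loop
  ADD #45: R1 = 44 + 1 = 45  → 45 < 46, loop
  ADD #46: R1 = 45 + 1 = 46  → 46 >= 46, exit
Total ADD instructions: 46

46
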